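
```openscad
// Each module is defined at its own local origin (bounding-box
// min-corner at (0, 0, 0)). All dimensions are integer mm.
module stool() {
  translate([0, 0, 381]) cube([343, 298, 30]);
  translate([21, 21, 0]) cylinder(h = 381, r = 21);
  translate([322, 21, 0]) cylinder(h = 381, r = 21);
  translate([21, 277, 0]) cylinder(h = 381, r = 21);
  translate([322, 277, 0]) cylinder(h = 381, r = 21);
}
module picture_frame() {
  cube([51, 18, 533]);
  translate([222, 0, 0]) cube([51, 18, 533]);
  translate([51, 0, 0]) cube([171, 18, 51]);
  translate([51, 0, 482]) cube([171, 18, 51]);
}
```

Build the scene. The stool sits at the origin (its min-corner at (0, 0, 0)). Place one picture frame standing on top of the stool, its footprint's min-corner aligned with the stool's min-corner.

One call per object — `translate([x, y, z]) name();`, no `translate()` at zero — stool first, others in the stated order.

stool();
translate([0, 0, 411]) picture_frame();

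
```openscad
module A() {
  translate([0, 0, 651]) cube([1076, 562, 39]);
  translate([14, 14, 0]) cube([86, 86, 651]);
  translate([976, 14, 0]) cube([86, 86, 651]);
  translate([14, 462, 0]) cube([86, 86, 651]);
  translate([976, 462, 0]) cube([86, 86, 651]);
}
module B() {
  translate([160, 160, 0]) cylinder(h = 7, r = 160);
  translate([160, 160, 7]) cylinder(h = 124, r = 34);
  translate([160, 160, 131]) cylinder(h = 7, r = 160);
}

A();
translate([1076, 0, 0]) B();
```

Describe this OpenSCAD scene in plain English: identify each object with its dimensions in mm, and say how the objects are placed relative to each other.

A is a rectangular dining table. The top is 1076×562×39 mm with its upper surface at z = 690 mm. It stands on four 86×86 mm square legs, each inset 14 mm from the nearest pair of top edges, running from the floor to the underside of the top.

B is a spool: two coaxial disc flanges of radius 160 mm and thickness 7 mm, joined by a core cylinder of radius 34 mm and height 124 mm. The lower flange rests on z = 0 and the three cylinders share a vertical axis.

The spool is against the table's +x side, with their −y faces flush.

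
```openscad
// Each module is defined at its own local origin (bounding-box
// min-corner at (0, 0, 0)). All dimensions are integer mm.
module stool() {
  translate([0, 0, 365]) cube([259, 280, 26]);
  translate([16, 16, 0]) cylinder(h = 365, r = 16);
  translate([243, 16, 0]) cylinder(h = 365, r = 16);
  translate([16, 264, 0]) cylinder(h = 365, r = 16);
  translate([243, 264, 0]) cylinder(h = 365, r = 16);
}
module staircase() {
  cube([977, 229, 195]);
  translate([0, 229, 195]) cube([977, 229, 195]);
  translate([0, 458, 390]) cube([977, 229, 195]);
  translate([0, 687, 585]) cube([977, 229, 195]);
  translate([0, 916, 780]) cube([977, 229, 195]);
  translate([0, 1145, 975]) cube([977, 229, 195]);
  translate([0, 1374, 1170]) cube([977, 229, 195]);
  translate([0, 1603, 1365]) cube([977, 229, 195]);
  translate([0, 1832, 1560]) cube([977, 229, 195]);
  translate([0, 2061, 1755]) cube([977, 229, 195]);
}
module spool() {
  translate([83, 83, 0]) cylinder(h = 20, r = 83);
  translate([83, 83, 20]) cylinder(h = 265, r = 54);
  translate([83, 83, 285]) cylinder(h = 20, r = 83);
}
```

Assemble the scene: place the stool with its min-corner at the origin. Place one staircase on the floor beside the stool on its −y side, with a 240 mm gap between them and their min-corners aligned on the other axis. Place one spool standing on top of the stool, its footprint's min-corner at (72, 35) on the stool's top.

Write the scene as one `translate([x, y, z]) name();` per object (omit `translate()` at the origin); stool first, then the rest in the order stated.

stool();
translate([0, -2530, 0]) staircase();
translate([72, 35, 391]) spool();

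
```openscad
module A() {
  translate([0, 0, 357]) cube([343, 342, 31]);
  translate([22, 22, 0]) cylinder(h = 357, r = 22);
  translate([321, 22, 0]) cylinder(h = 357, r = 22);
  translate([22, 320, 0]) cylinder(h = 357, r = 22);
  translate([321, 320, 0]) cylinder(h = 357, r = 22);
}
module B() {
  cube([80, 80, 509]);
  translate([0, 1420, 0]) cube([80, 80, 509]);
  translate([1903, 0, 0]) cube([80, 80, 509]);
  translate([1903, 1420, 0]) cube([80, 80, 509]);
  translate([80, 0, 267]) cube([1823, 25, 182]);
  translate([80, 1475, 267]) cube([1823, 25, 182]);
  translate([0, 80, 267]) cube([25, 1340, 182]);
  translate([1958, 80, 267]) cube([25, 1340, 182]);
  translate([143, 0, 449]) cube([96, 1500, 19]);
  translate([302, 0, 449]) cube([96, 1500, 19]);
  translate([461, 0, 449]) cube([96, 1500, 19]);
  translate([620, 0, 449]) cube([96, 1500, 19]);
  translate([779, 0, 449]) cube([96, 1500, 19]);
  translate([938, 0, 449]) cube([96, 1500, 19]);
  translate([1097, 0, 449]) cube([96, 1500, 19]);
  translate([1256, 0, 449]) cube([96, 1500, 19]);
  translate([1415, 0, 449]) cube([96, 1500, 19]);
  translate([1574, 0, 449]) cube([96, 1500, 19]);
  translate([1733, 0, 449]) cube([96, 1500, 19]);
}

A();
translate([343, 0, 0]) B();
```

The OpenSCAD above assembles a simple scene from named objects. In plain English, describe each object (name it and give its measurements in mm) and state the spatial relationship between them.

A is a simple wooden stool: a rectangular seat 343 mm (x) by 342 mm (y), 31 mm thick, top face at z = 388 mm, on four round legs, each 44 mm in diameter. The legs rest on z = 0, each leg's axis is inset half a diameter from the nearest pair of seat edges (so the leg's bounding box is flush with the corner).

B is a bed frame 1983 mm long (x) by 1500 mm wide (y). Four 80×80 mm corner posts, 509 mm tall, at the corners of the footprint. Four rails of 25 mm thickness and 182 mm height run between adjacent posts with their undersides at z = 267 mm, their outer faces flush with the outside of the frame (the two x-running rails run between the posts' inner faces; the two y-running rails run between the posts' inner faces). 11 slats, each 96 mm wide (x) and 19 mm thick, lie across the top of the two x-running rails, running the full 1500 mm width of the frame in y; the slats are evenly spaced along x between the inner faces of the end posts with equal gaps (rounded down to the nearest mm) at the −x end and between each pair — any rounding remainder accumulates at the +x end.

The bed frame is against the stool's +x side, with their −y faces flush.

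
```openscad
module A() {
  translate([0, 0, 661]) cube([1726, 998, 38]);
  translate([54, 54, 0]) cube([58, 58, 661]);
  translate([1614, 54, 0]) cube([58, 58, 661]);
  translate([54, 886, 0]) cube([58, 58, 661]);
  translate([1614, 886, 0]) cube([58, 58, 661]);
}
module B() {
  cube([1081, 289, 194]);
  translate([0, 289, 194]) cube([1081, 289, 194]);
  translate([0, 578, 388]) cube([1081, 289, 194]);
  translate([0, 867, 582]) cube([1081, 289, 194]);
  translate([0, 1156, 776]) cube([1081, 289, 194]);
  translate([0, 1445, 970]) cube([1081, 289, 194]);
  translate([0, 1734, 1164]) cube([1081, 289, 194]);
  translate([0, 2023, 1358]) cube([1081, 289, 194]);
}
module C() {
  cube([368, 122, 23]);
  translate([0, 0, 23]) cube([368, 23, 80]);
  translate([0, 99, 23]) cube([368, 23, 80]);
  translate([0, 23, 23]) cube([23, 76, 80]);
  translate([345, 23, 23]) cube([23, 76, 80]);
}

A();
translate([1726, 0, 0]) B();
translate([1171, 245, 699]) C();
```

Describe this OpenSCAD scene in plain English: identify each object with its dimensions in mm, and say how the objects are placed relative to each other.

A is a rectangular dining table. The top is 1726×998×38 mm with its upper surface at z = 699 mm. It stands on four 58×58 mm square legs, each inset 54 mm from the nearest pair of top edges, running from the floor to the underside of the top.

B is a run of 8 identical solid stair steps. Each tread is 1081×289 mm and each step block is 194 mm high. Step 1 rests on the floor; step k is offset from step 1 by (k−1)×289 mm in y and (k−1)×194 mm in z.

C is an open-topped rectangular box: outside dimensions 368×122×103 mm, with a uniform wall and base thickness of 23 mm. The base is a full 368×122 slab on the floor; four walls sit on top of the base. The front and back walls (the −y and +y sides) span the full width; the two side walls fit between them.

The staircase is against the table's +x side, with their −y faces flush. The open box is on top of the table.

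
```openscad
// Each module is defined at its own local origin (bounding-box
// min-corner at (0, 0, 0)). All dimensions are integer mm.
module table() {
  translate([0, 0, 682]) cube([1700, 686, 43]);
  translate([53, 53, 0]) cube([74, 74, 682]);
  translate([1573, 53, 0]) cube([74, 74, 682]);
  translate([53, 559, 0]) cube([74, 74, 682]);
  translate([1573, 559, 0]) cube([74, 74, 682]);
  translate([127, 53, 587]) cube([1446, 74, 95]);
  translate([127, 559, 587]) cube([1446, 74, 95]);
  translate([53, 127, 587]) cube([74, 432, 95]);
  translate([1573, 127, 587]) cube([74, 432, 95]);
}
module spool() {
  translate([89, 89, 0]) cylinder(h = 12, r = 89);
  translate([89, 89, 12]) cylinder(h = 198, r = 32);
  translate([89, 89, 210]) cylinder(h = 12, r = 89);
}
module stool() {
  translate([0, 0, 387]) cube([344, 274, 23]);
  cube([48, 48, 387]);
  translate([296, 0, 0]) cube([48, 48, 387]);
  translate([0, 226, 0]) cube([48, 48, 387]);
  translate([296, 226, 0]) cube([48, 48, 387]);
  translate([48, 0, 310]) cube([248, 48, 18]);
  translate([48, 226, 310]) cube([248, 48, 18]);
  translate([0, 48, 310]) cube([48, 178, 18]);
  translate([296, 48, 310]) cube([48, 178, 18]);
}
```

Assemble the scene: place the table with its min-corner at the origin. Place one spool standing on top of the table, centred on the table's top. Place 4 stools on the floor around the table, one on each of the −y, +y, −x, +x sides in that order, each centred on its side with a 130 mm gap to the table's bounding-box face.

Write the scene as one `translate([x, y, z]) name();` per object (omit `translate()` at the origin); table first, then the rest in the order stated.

table();
translate([761, 254, 725]) spool();
translate([678, -404, 0]) stool();
translate([678, 816, 0]) stool();
translate([-474, 206, 0]) stool();
translate([1830, 206, 0]) stool();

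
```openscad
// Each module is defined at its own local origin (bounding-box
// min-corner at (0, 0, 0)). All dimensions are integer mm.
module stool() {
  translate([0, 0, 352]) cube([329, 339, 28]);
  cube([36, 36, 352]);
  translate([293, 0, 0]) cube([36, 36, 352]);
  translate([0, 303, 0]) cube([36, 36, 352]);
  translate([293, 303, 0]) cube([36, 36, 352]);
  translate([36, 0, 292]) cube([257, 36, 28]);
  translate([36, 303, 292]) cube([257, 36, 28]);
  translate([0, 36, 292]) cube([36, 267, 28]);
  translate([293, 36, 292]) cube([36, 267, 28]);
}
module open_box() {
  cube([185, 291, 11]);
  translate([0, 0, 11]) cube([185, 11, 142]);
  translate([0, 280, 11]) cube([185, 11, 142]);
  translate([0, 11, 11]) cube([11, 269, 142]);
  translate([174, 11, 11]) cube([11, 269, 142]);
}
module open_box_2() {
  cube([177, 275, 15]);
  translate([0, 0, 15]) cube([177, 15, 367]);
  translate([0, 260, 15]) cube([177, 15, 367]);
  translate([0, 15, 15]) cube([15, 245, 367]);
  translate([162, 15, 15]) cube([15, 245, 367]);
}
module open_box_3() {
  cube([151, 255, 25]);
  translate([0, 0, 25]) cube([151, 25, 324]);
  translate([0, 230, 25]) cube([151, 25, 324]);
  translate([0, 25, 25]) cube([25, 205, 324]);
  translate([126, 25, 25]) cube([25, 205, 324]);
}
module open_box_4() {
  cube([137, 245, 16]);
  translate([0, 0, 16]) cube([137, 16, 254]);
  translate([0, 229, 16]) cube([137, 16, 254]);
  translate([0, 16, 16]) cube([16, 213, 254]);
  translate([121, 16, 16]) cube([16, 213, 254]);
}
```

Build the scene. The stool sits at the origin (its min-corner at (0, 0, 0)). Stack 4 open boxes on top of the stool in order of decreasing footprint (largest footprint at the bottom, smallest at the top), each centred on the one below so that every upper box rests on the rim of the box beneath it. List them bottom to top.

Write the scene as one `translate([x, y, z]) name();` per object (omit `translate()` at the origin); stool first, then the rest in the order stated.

stool();
translate([72, 24, 380]) open_box();
translate([76, 32, 533]) open_box_2();
translate([89, 42, 915]) open_box_3();
translate([96, 47, 1264]) open_box_4();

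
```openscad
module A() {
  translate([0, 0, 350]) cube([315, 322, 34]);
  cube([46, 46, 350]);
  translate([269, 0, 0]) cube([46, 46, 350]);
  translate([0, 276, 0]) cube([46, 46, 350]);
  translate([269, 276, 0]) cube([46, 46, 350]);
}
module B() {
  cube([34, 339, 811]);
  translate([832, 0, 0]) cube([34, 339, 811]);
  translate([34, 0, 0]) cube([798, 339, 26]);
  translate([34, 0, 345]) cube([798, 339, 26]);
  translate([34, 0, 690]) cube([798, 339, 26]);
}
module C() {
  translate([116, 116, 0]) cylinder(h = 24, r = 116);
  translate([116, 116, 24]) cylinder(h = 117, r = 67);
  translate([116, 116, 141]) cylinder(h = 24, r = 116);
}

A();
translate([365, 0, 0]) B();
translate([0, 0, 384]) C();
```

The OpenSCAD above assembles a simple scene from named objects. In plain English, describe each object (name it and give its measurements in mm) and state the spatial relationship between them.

A is a four-legged stool. The seat is 315×322 mm, 34 mm thick, top at z = 384 mm. It stands on four square legs, each 46×46 mm in cross-section, from z = 0 to the seat underside, each flush with a corner of the seat.

B is an open bookshelf. Two side panels, each 34 mm thick, 339 mm deep and 811 mm tall, stand 866 mm apart (outside-to-outside). Between them sit 3 shelves, each 26 mm thick and 339 mm deep, spanning the full gap between the sides. The bottom shelf rests on the floor (its underside at z = 0) and the clear gap between one shelf's top and the next shelf's underside is 319 mm.

C is a spool: two coaxial disc flanges of radius 116 mm and thickness 24 mm, joined by a core cylinder of radius 67 mm and height 117 mm. The lower flange rests on z = 0 and the three cylinders share a vertical axis.

The bookshelf is on the floor beside the stool on its +x side. The spool is on top of the stool.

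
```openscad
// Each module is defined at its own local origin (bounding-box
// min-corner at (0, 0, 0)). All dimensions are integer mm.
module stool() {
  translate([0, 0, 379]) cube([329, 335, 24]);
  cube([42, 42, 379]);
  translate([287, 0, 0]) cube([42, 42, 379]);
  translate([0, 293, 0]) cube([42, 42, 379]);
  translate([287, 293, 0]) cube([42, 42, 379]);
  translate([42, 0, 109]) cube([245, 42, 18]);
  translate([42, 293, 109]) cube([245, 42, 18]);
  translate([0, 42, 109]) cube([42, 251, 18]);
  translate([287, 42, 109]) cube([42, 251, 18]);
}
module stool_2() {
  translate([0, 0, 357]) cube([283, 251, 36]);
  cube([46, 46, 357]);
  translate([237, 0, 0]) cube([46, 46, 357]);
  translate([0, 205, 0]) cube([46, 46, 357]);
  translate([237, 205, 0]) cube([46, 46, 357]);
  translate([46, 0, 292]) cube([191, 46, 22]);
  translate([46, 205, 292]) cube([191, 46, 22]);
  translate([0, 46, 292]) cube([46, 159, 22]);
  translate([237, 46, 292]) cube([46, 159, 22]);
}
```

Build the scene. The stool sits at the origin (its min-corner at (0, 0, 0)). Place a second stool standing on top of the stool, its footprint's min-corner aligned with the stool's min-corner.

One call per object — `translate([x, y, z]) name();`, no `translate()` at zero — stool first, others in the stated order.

stool();
translate([0, 0, 403]) stool_2();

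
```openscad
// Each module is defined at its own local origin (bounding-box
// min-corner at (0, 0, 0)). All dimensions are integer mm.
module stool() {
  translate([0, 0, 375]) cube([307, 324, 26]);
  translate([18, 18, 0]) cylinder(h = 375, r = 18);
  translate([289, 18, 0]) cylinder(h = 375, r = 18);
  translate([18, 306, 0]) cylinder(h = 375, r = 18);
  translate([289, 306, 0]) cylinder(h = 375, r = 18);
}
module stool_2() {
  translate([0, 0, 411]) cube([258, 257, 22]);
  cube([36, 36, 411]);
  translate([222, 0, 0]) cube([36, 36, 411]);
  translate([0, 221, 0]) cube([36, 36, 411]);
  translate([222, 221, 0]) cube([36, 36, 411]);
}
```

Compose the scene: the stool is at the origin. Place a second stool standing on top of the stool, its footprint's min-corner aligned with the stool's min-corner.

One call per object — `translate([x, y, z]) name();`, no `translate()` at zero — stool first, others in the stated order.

stool();
translate([0, 0, 401]) stool_2();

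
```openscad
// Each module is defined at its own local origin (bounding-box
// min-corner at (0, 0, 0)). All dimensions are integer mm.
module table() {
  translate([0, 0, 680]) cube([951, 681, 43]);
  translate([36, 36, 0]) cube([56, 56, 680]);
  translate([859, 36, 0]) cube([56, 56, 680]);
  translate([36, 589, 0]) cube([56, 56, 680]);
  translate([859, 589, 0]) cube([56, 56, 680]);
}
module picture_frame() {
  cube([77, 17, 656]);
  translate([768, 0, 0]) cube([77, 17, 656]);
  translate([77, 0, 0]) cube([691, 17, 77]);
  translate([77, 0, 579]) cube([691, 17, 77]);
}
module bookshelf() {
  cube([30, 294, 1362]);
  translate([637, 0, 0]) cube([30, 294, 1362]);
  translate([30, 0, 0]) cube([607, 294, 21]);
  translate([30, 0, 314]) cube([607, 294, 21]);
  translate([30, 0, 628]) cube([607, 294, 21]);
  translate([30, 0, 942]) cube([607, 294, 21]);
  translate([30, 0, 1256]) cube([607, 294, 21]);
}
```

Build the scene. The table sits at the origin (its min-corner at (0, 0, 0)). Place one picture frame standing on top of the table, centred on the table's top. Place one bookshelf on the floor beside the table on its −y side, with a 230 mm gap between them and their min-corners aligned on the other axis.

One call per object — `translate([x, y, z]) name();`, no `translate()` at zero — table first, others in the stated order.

table();
translate([53, 332, 723]) picture_frame();
translate([0, -524, 0]) bookshelf();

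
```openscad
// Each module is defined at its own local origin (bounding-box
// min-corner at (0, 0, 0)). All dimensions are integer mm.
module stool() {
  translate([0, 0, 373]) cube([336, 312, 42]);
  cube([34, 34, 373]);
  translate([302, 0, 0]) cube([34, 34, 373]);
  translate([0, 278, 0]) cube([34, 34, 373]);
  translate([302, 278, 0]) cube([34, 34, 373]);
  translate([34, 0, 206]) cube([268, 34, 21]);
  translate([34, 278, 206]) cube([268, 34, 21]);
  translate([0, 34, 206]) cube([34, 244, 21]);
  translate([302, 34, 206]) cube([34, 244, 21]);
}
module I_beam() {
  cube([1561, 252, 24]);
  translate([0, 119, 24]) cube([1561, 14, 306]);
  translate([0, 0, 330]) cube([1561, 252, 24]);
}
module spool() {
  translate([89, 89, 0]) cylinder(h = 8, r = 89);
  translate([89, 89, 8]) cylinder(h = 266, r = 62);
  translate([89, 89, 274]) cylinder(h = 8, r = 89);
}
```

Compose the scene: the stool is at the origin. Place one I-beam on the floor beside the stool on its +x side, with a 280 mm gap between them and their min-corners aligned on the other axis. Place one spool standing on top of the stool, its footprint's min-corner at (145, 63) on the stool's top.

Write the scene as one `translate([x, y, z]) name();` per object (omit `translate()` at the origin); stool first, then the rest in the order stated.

stool();
translate([616, 0, 0]) I_beam();
translate([145, 63, 415]) spool();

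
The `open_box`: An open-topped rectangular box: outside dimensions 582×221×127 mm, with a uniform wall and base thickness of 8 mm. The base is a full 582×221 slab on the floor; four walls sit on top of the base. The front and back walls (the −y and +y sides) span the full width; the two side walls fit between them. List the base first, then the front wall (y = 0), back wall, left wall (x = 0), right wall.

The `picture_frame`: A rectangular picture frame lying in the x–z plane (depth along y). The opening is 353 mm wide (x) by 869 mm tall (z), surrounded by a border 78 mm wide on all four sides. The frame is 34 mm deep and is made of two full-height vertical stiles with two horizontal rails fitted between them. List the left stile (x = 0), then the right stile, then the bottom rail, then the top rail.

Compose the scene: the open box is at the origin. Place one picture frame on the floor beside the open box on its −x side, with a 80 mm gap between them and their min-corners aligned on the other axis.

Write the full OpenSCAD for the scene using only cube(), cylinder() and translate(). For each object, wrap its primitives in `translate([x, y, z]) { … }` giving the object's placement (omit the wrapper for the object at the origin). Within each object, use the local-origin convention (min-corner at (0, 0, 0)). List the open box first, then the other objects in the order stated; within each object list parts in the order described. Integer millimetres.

cube([582, 221, 8]);
translate([0, 0, 8]) cube([582, 8, 119]);
translate([0, 213, 8]) cube([582, 8, 119]);
translate([0, 8, 8]) cube([8, 205, 119]);
translate([574, 8, 8]) cube([8, 205, 119]);
translate([-589, 0, 0]) {
  cube([78, 34, 1025]);
  translate([431, 0, 0]) cube([78, 34, 1025]);
  translate([78, 0, 0]) cube([353, 34, 78]);
  translate([78, 0, 947]) cube([353, 34, 78]);
}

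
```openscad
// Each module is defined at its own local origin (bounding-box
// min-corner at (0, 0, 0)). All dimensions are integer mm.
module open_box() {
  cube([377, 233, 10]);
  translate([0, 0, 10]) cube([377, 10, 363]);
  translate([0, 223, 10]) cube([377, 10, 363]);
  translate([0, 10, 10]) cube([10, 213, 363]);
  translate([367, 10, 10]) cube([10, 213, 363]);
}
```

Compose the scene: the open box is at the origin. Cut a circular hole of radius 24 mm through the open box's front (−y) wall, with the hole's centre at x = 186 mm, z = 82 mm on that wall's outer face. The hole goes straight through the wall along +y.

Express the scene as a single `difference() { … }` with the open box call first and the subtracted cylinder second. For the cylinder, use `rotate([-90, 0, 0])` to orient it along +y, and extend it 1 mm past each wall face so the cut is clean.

difference() {
  open_box();
  translate([186, -1, 82]) rotate([-90, 0, 0]) cylinder(h = 12, r = 24);
}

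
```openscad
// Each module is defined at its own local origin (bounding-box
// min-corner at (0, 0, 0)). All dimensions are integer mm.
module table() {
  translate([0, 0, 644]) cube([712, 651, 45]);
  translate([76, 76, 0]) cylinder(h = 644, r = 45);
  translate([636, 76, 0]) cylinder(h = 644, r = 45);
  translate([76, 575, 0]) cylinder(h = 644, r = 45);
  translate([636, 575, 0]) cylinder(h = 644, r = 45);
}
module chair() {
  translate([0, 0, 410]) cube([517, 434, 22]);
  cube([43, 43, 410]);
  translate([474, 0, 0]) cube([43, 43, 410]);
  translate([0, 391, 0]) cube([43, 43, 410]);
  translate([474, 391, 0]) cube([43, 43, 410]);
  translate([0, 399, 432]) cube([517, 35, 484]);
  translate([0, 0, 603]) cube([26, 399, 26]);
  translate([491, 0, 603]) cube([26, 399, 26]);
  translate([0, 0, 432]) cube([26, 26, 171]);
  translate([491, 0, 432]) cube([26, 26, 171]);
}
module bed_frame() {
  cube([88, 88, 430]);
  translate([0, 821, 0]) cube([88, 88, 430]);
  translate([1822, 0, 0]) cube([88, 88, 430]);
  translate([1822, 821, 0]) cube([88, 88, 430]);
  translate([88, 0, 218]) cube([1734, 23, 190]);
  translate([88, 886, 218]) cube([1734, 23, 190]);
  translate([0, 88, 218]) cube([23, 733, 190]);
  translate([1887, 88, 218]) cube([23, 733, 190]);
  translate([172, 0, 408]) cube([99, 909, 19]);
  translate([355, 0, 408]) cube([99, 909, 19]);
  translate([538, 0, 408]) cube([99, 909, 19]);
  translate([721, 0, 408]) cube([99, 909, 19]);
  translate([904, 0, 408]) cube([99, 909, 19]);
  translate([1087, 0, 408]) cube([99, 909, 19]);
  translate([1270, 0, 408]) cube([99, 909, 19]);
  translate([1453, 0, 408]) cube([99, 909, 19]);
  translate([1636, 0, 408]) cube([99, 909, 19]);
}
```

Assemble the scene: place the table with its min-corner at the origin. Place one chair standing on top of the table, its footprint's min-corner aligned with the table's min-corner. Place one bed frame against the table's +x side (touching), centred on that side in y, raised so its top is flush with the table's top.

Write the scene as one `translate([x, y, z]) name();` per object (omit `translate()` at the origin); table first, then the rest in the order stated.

table();
translate([0, 0, 689]) chair();
translate([712, -129, 259]) bed_frame();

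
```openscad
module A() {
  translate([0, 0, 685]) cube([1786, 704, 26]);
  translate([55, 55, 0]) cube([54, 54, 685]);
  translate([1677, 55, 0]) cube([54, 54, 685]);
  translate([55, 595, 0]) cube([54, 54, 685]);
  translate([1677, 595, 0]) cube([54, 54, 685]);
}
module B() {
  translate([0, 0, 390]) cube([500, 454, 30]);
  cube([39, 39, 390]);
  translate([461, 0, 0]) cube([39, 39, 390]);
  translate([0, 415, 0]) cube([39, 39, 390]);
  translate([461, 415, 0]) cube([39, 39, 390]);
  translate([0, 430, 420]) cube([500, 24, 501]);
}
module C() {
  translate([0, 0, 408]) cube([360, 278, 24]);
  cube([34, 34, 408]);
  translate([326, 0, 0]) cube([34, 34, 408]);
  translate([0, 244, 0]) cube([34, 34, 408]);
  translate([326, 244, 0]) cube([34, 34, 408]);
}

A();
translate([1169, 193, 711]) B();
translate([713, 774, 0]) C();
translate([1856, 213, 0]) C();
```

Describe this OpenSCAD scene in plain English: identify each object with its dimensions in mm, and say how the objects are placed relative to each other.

A is a table with a 1786×704 mm rectangular top, 26 mm thick, top surface at z = 711 mm, supported by four 54×54 mm square legs, each inset 55 mm from the nearest pair of top edges, running from the floor.

B is a chair: 500×454 mm seat, 30 mm thick, top at z = 420 mm, on four 39 mm square corner legs flush with the seat edges. A 24 mm thick backrest slab spans the full seat width, extending 501 mm above the seat top, its back face flush with the seat's +y edge.

C is a four-legged stool. The seat is 360×278 mm, 24 mm thick, top at z = 432 mm. It stands on four square legs, each 34×34 mm in cross-section, from z = 0 to the seat underside, each flush with a corner of the seat.

The chair is on top of the table. Two stools sit around the table at the +y, +x sides.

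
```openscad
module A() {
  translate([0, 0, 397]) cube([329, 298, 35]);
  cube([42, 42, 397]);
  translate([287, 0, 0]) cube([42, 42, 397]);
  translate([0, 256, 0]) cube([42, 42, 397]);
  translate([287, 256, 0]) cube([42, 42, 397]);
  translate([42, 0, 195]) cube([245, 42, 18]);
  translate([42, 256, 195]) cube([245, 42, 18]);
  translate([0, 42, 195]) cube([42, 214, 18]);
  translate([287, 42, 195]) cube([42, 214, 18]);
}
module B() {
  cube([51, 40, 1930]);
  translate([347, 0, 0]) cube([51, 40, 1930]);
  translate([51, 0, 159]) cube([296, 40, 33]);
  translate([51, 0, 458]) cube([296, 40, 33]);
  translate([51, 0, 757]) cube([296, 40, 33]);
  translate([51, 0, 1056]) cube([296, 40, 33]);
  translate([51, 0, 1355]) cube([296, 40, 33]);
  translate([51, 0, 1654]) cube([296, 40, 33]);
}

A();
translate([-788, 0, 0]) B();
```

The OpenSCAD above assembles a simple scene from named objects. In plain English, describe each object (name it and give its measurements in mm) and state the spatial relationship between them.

A is a simple wooden stool: a rectangular seat 329 mm (x) by 298 mm (y), 35 mm thick, top face at z = 432 mm, on four square legs, each 42×42 mm in cross-section. The legs rest on z = 0, each flush with a corner of the seat. Four stretchers, 42 mm wide and 18 mm tall, connect adjacent legs with their undersides at z = 195 mm, each running between the inner faces of the legs it joins and aligned with the legs' outer faces on the other axis.

B is a wooden ladder with two side rails of 51×40 mm section and 1930 mm height, set 398 mm apart overall. Between them run 6 rectangular rungs (40 mm deep, 33 mm thick), front faces flush with the rails' −y face. The bottom of the first rung is 159 mm above the floor and each subsequent rung is 299 mm higher than the one below.

The ladder is on the floor beside the stool on its −x side.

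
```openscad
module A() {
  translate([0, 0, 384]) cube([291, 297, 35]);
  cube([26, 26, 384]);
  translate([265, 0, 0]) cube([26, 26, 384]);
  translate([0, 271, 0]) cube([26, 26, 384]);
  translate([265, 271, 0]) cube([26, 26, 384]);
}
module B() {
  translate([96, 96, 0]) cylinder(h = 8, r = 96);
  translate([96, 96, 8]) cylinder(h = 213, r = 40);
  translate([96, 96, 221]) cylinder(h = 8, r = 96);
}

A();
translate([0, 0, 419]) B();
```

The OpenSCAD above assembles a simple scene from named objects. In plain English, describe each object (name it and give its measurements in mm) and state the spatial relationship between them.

A is a four-legged stool. The seat is a 291×297×35 mm slab whose top surface is at z = 419 mm; four square legs, each 26×26 mm in cross-section, run from the floor (z = 0) to the underside of the seat, each flush with a corner of the seat.

B is a spool: two coaxial disc flanges of radius 96 mm and thickness 8 mm, joined by a core cylinder of radius 40 mm and height 213 mm. The lower flange rests on z = 0 and the three cylinders share a vertical axis.

The spool is on top of the stool.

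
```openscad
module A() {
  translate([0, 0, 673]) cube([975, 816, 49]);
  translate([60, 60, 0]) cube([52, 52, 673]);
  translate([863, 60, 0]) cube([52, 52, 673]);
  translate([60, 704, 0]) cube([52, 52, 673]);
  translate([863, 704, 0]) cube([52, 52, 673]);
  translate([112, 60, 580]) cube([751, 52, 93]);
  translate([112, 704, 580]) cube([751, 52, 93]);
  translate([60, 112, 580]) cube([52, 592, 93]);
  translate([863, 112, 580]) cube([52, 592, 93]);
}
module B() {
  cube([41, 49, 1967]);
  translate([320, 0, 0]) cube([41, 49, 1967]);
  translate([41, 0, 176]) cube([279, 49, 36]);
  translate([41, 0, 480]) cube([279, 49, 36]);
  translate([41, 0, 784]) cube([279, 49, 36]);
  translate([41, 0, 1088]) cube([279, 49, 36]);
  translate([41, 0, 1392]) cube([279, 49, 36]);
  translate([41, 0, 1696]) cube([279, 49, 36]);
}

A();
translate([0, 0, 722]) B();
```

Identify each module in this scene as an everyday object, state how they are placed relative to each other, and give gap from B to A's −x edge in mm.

A is a table. B is a ladder. The ladder is on top of the table. The gap from the ladder to the table's −x edge is 0 mm.

The ladder's min-x is at 0; the table's min-x is 0; gap = 0 mm.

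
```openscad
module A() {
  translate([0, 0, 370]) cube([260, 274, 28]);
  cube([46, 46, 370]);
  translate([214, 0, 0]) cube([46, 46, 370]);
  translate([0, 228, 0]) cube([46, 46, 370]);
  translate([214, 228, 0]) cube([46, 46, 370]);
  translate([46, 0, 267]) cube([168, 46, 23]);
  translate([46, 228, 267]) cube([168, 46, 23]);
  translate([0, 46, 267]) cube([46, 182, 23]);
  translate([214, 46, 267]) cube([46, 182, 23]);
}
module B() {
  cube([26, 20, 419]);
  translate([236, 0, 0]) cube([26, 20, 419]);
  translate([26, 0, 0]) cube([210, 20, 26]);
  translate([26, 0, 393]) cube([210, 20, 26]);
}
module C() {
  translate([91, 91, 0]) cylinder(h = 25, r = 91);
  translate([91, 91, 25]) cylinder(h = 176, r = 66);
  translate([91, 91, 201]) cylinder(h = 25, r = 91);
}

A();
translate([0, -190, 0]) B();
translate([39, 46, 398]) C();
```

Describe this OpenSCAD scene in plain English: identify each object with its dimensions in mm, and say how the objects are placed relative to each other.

A is a four-legged stool. The seat is a 260×274×28 mm slab whose top surface is at z = 398 mm; four square legs, each 46×46 mm in cross-section, run from the floor (z = 0) to the underside of the seat, each flush with a corner of the seat. Four stretchers, 46 mm wide and 23 mm tall, connect adjacent legs with their undersides at z = 267 mm, each running between the inner faces of the legs it joins and aligned with the legs' outer faces on the other axis.

B is a rectangular picture frame lying in the x–z plane (depth along y). The opening is 210 mm wide (x) by 367 mm tall (z), surrounded by a border 26 mm wide on all four sides. The frame is 20 mm deep and is made of two full-height vertical stiles with two horizontal rails fitted between them.

C is a spool: two coaxial disc flanges of radius 91 mm and thickness 25 mm, joined by a core cylinder of radius 66 mm and height 176 mm. The lower flange rests on z = 0 and the three cylinders share a vertical axis.

The picture frame is on the floor beside the stool on its −y side. The spool is on top of the stool, centred.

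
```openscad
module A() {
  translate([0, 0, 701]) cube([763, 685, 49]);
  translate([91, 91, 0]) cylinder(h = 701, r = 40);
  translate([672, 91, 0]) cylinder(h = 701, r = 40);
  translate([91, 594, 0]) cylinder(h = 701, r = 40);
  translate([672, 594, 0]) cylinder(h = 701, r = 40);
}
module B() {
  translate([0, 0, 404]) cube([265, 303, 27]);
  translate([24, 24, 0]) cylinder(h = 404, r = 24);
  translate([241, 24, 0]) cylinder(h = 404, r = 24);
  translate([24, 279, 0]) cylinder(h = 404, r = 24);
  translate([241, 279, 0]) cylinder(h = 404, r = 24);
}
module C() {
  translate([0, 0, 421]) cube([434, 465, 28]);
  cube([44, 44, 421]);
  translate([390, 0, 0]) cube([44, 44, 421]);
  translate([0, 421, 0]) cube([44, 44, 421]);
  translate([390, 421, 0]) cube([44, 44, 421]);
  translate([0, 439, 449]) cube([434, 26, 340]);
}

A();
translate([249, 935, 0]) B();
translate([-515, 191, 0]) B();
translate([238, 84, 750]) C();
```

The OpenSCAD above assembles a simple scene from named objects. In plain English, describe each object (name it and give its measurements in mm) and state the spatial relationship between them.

A is a table: top 763 mm (x) × 685 mm (y), 49 mm thick, upper face at z = 750 mm, on four round legs of 80 mm diameter, each leg's bounding box inset 51 mm from the nearest pair of top edges, running from z = 0 to the bottom of the top.

B is a four-legged stool. The seat is 265×303 mm, 27 mm thick, top at z = 431 mm. It stands on four round legs, each 48 mm in diameter, from z = 0 to the seat underside, each leg's axis is inset half a diameter from the nearest pair of seat edges (so the leg's bounding box is flush with the corner).

C is a chair. The seat is a 434×465×28 mm slab with its top at z = 449 mm, on four 44×44 mm corner legs (flush with the seat edges, standing on z = 0). A flat backrest 26 mm thick, 340 mm tall, spans the full seat width and rises from the seat top along its +y edge, rear face flush with the rear of the seat.

Two stools sit around the table at the +y, −x sides. The chair is on top of the table.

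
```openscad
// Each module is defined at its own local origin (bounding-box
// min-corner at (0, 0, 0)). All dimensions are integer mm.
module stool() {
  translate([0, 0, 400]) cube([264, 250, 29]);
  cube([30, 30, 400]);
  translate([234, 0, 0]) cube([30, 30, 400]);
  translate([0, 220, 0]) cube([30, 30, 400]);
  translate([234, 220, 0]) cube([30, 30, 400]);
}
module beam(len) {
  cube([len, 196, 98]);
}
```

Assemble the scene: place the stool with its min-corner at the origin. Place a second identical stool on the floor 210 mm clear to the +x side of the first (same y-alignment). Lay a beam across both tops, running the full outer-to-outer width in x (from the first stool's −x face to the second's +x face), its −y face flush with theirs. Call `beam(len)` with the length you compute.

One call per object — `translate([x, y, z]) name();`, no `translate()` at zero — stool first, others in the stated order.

stool();
translate([474, 0, 0]) stool();
translate([0, 0, 429]) beam(738);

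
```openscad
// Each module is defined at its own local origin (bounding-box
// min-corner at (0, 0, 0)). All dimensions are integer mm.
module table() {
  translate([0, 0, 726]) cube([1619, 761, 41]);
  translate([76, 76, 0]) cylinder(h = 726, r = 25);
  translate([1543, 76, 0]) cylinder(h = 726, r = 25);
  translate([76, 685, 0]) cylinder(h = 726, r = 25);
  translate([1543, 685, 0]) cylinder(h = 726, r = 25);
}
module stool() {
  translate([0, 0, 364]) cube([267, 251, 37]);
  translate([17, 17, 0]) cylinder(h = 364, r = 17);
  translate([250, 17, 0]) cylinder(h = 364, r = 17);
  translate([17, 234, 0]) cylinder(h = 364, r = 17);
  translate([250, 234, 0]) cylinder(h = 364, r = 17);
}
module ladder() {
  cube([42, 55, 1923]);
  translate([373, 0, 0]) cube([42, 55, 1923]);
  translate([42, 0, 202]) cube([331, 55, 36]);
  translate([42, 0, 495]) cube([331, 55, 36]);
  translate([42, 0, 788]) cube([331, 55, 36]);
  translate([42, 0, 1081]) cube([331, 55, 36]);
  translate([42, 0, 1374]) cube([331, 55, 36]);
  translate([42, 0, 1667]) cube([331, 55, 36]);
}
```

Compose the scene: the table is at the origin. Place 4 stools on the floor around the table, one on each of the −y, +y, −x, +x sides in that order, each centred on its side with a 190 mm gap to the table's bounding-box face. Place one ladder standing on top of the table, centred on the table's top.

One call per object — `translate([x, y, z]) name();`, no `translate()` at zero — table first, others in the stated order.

table();
translate([676, -441, 0]) stool();
translate([676, 951, 0]) stool();
translate([-457, 255, 0]) stool();
translate([1809, 255, 0]) stool();
translate([602, 353, 767]) ladder();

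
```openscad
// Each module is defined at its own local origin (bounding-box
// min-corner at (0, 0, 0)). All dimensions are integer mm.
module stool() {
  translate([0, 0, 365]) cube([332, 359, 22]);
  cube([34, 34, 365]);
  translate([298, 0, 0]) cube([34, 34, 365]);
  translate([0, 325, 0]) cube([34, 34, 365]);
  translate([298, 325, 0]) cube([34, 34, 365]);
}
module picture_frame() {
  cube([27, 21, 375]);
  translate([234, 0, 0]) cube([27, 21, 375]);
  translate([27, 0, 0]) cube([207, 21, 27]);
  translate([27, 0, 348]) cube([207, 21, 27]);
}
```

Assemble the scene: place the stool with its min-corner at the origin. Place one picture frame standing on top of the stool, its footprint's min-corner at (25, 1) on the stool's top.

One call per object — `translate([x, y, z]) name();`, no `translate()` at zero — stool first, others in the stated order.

stool();
translate([25, 1, 387]) picture_frame();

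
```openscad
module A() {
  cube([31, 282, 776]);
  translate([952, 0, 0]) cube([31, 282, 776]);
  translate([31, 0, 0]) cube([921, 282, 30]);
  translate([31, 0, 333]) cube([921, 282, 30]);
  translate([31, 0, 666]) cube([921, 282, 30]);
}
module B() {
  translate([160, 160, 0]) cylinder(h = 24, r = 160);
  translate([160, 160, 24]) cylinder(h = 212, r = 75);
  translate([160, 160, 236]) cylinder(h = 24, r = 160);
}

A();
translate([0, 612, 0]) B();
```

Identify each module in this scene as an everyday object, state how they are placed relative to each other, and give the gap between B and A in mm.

A is a bookshelf. B is a spool. The spool is on the floor beside the bookshelf on its +y side. The gap between the spool and the bookshelf is 330 mm.

The spool's nearest face is 330 mm from the bookshelf's +y face.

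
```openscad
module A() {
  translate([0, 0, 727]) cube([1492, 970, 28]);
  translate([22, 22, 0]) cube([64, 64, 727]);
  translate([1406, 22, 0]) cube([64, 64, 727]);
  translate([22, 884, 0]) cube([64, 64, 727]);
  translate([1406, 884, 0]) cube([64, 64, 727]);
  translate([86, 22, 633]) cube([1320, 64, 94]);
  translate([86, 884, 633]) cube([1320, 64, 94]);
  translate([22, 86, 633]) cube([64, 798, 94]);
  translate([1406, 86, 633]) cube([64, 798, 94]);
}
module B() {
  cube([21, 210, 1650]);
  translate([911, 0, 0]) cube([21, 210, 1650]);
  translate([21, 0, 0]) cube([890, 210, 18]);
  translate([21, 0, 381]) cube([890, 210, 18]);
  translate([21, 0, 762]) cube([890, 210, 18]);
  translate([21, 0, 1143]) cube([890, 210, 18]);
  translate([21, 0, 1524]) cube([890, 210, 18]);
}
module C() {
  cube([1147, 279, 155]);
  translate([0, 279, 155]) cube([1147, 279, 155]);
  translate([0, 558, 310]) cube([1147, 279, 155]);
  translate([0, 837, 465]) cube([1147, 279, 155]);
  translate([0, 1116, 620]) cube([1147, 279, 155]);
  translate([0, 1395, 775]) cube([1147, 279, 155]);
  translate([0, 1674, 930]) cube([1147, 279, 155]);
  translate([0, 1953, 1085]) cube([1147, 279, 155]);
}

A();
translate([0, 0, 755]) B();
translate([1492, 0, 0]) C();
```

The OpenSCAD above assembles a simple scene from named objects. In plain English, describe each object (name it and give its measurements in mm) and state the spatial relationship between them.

A is a rectangular dining table. The top is 1492×970×28 mm with its upper surface at z = 755 mm. It stands on four 64×64 mm square legs, each inset 22 mm from the nearest pair of top edges, running from the floor to the underside of the top. Four apron rails, 64 mm thick and 94 mm tall, run between adjacent legs with their top edges flush with the underside of the top and their outer faces flush with the legs' outer faces.

B is an open bookshelf. Two side panels, each 21 mm thick, 210 mm deep and 1650 mm tall, stand 932 mm apart (outside-to-outside). Between them sit 5 shelves, each 18 mm thick and 210 mm deep, spanning the full gap between the sides. The bottom shelf rests on the floor (its underside at z = 0) and the clear gap between one shelf's top and the next shelf's underside is 363 mm.

C is a straight staircase of 8 solid steps. Each step is 1147 mm wide (x), 279 mm deep (y, the going) and 155 mm tall (the rise). The first step rests on the floor; each subsequent step sits one going further in +y and one rise higher in +z, directly behind and above the previous step with no overlap.

The bookshelf is on top of the table. The staircase is against the table's +x side, with their −y faces flush.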